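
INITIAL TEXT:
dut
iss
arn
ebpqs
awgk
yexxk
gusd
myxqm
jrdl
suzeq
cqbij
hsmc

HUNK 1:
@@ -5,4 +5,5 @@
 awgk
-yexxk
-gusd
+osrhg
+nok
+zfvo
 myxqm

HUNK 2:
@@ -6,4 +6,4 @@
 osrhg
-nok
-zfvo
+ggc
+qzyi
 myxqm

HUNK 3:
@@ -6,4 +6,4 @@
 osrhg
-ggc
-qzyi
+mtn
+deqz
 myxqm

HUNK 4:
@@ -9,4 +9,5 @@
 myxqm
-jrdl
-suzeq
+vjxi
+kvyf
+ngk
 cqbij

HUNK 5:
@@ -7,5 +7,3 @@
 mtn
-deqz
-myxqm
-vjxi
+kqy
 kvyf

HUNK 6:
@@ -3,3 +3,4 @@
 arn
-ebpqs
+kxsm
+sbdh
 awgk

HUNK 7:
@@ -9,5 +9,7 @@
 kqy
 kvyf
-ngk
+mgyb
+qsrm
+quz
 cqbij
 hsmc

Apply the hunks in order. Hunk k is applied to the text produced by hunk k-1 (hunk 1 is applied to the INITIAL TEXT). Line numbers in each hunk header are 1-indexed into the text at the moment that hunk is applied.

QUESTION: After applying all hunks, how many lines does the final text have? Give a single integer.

Answer: 15

Derivation:
Hunk 1: at line 5 remove [yexxk,gusd] add [osrhg,nok,zfvo] -> 13 lines: dut iss arn ebpqs awgk osrhg nok zfvo myxqm jrdl suzeq cqbij hsmc
Hunk 2: at line 6 remove [nok,zfvo] add [ggc,qzyi] -> 13 lines: dut iss arn ebpqs awgk osrhg ggc qzyi myxqm jrdl suzeq cqbij hsmc
Hunk 3: at line 6 remove [ggc,qzyi] add [mtn,deqz] -> 13 lines: dut iss arn ebpqs awgk osrhg mtn deqz myxqm jrdl suzeq cqbij hsmc
Hunk 4: at line 9 remove [jrdl,suzeq] add [vjxi,kvyf,ngk] -> 14 lines: dut iss arn ebpqs awgk osrhg mtn deqz myxqm vjxi kvyf ngk cqbij hsmc
Hunk 5: at line 7 remove [deqz,myxqm,vjxi] add [kqy] -> 12 lines: dut iss arn ebpqs awgk osrhg mtn kqy kvyf ngk cqbij hsmc
Hunk 6: at line 3 remove [ebpqs] add [kxsm,sbdh] -> 13 lines: dut iss arn kxsm sbdh awgk osrhg mtn kqy kvyf ngk cqbij hsmc
Hunk 7: at line 9 remove [ngk] add [mgyb,qsrm,quz] -> 15 lines: dut iss arn kxsm sbdh awgk osrhg mtn kqy kvyf mgyb qsrm quz cqbij hsmc
Final line count: 15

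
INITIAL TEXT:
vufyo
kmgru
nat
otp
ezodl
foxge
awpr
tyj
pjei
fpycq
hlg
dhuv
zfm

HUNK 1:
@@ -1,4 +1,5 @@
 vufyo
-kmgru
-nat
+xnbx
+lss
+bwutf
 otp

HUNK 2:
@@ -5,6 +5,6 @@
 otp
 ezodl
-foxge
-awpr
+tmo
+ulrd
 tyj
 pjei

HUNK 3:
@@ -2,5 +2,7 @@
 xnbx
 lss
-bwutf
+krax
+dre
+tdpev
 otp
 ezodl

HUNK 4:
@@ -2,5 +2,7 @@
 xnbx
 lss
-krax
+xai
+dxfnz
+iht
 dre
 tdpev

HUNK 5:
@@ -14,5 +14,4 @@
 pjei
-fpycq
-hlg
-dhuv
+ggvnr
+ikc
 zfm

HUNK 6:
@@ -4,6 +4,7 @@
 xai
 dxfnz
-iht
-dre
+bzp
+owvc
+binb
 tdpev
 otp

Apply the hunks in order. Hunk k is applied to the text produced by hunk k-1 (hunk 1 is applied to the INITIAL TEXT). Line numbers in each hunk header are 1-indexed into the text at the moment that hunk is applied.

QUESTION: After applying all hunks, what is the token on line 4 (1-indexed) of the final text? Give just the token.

Hunk 1: at line 1 remove [kmgru,nat] add [xnbx,lss,bwutf] -> 14 lines: vufyo xnbx lss bwutf otp ezodl foxge awpr tyj pjei fpycq hlg dhuv zfm
Hunk 2: at line 5 remove [foxge,awpr] add [tmo,ulrd] -> 14 lines: vufyo xnbx lss bwutf otp ezodl tmo ulrd tyj pjei fpycq hlg dhuv zfm
Hunk 3: at line 2 remove [bwutf] add [krax,dre,tdpev] -> 16 lines: vufyo xnbx lss krax dre tdpev otp ezodl tmo ulrd tyj pjei fpycq hlg dhuv zfm
Hunk 4: at line 2 remove [krax] add [xai,dxfnz,iht] -> 18 lines: vufyo xnbx lss xai dxfnz iht dre tdpev otp ezodl tmo ulrd tyj pjei fpycq hlg dhuv zfm
Hunk 5: at line 14 remove [fpycq,hlg,dhuv] add [ggvnr,ikc] -> 17 lines: vufyo xnbx lss xai dxfnz iht dre tdpev otp ezodl tmo ulrd tyj pjei ggvnr ikc zfm
Hunk 6: at line 4 remove [iht,dre] add [bzp,owvc,binb] -> 18 lines: vufyo xnbx lss xai dxfnz bzp owvc binb tdpev otp ezodl tmo ulrd tyj pjei ggvnr ikc zfm
Final line 4: xai

Answer: xai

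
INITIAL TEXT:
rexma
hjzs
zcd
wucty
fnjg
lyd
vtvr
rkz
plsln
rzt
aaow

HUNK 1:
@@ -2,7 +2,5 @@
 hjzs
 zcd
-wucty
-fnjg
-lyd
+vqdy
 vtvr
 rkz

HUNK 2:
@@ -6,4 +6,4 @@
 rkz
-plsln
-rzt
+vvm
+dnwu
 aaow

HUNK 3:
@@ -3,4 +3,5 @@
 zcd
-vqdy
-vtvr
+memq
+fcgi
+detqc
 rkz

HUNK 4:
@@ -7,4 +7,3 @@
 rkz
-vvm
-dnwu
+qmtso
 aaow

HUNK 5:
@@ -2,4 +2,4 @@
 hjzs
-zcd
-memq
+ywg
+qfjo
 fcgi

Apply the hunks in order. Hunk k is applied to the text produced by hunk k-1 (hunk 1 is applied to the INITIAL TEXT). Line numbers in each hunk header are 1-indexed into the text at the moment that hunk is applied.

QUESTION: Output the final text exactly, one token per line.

Answer: rexma
hjzs
ywg
qfjo
fcgi
detqc
rkz
qmtso
aaow

Derivation:
Hunk 1: at line 2 remove [wucty,fnjg,lyd] add [vqdy] -> 9 lines: rexma hjzs zcd vqdy vtvr rkz plsln rzt aaow
Hunk 2: at line 6 remove [plsln,rzt] add [vvm,dnwu] -> 9 lines: rexma hjzs zcd vqdy vtvr rkz vvm dnwu aaow
Hunk 3: at line 3 remove [vqdy,vtvr] add [memq,fcgi,detqc] -> 10 lines: rexma hjzs zcd memq fcgi detqc rkz vvm dnwu aaow
Hunk 4: at line 7 remove [vvm,dnwu] add [qmtso] -> 9 lines: rexma hjzs zcd memq fcgi detqc rkz qmtso aaow
Hunk 5: at line 2 remove [zcd,memq] add [ywg,qfjo] -> 9 lines: rexma hjzs ywg qfjo fcgi detqc rkz qmtso aaow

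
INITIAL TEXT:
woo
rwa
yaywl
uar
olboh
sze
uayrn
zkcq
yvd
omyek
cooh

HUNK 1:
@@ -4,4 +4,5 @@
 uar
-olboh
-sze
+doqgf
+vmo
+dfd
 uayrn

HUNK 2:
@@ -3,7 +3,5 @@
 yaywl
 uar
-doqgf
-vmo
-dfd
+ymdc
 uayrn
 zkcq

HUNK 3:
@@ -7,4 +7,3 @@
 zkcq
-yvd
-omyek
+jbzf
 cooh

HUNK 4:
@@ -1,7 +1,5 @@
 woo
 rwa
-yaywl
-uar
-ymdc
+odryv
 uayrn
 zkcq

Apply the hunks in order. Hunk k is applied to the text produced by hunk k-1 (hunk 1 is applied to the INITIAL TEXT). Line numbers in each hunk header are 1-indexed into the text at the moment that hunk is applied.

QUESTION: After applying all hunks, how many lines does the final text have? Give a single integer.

Hunk 1: at line 4 remove [olboh,sze] add [doqgf,vmo,dfd] -> 12 lines: woo rwa yaywl uar doqgf vmo dfd uayrn zkcq yvd omyek cooh
Hunk 2: at line 3 remove [doqgf,vmo,dfd] add [ymdc] -> 10 lines: woo rwa yaywl uar ymdc uayrn zkcq yvd omyek cooh
Hunk 3: at line 7 remove [yvd,omyek] add [jbzf] -> 9 lines: woo rwa yaywl uar ymdc uayrn zkcq jbzf cooh
Hunk 4: at line 1 remove [yaywl,uar,ymdc] add [odryv] -> 7 lines: woo rwa odryv uayrn zkcq jbzf cooh
Final line count: 7

Answer: 7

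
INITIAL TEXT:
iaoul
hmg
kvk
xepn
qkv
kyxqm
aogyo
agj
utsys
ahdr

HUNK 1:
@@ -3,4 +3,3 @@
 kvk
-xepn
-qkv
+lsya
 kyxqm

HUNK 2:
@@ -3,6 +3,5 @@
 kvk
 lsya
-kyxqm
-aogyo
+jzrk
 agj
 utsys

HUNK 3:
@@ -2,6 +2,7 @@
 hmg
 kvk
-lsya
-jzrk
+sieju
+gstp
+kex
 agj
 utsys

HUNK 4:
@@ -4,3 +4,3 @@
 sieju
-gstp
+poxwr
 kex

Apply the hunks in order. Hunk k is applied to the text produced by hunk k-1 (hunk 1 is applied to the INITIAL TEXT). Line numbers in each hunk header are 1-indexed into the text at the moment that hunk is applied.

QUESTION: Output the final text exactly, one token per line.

Hunk 1: at line 3 remove [xepn,qkv] add [lsya] -> 9 lines: iaoul hmg kvk lsya kyxqm aogyo agj utsys ahdr
Hunk 2: at line 3 remove [kyxqm,aogyo] add [jzrk] -> 8 lines: iaoul hmg kvk lsya jzrk agj utsys ahdr
Hunk 3: at line 2 remove [lsya,jzrk] add [sieju,gstp,kex] -> 9 lines: iaoul hmg kvk sieju gstp kex agj utsys ahdr
Hunk 4: at line 4 remove [gstp] add [poxwr] -> 9 lines: iaoul hmg kvk sieju poxwr kex agj utsys ahdr

Answer: iaoul
hmg
kvk
sieju
poxwr
kex
agj
utsys
ahdr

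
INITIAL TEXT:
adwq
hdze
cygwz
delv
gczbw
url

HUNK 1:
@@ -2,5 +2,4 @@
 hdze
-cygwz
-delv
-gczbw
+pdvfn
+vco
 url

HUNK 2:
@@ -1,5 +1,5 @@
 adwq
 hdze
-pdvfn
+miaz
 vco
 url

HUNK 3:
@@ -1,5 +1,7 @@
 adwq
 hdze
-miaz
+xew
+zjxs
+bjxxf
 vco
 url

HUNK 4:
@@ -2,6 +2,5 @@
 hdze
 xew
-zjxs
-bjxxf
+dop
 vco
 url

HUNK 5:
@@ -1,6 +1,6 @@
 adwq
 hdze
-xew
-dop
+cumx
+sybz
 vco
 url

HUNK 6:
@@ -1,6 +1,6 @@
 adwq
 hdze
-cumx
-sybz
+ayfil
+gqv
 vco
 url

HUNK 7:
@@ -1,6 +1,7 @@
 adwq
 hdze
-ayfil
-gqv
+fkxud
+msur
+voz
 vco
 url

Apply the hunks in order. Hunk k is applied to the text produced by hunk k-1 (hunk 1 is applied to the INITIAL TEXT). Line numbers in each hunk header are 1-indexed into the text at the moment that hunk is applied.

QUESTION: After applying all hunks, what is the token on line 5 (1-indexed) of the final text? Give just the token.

Hunk 1: at line 2 remove [cygwz,delv,gczbw] add [pdvfn,vco] -> 5 lines: adwq hdze pdvfn vco url
Hunk 2: at line 1 remove [pdvfn] add [miaz] -> 5 lines: adwq hdze miaz vco url
Hunk 3: at line 1 remove [miaz] add [xew,zjxs,bjxxf] -> 7 lines: adwq hdze xew zjxs bjxxf vco url
Hunk 4: at line 2 remove [zjxs,bjxxf] add [dop] -> 6 lines: adwq hdze xew dop vco url
Hunk 5: at line 1 remove [xew,dop] add [cumx,sybz] -> 6 lines: adwq hdze cumx sybz vco url
Hunk 6: at line 1 remove [cumx,sybz] add [ayfil,gqv] -> 6 lines: adwq hdze ayfil gqv vco url
Hunk 7: at line 1 remove [ayfil,gqv] add [fkxud,msur,voz] -> 7 lines: adwq hdze fkxud msur voz vco url
Final line 5: voz

Answer: voz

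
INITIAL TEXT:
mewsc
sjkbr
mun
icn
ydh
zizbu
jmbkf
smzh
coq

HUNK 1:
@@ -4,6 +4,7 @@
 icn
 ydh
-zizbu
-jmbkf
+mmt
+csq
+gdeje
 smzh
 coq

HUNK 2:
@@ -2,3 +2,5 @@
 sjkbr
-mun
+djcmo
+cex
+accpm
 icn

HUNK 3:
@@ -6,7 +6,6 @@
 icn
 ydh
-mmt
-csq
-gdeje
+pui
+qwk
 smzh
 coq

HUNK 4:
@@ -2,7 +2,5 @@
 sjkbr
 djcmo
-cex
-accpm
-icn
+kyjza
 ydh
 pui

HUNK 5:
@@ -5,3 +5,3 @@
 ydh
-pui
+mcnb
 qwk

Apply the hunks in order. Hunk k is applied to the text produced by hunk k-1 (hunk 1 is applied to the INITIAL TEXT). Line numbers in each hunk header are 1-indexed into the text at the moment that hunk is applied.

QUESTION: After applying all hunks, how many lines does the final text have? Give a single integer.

Answer: 9

Derivation:
Hunk 1: at line 4 remove [zizbu,jmbkf] add [mmt,csq,gdeje] -> 10 lines: mewsc sjkbr mun icn ydh mmt csq gdeje smzh coq
Hunk 2: at line 2 remove [mun] add [djcmo,cex,accpm] -> 12 lines: mewsc sjkbr djcmo cex accpm icn ydh mmt csq gdeje smzh coq
Hunk 3: at line 6 remove [mmt,csq,gdeje] add [pui,qwk] -> 11 lines: mewsc sjkbr djcmo cex accpm icn ydh pui qwk smzh coq
Hunk 4: at line 2 remove [cex,accpm,icn] add [kyjza] -> 9 lines: mewsc sjkbr djcmo kyjza ydh pui qwk smzh coq
Hunk 5: at line 5 remove [pui] add [mcnb] -> 9 lines: mewsc sjkbr djcmo kyjza ydh mcnb qwk smzh coq
Final line count: 9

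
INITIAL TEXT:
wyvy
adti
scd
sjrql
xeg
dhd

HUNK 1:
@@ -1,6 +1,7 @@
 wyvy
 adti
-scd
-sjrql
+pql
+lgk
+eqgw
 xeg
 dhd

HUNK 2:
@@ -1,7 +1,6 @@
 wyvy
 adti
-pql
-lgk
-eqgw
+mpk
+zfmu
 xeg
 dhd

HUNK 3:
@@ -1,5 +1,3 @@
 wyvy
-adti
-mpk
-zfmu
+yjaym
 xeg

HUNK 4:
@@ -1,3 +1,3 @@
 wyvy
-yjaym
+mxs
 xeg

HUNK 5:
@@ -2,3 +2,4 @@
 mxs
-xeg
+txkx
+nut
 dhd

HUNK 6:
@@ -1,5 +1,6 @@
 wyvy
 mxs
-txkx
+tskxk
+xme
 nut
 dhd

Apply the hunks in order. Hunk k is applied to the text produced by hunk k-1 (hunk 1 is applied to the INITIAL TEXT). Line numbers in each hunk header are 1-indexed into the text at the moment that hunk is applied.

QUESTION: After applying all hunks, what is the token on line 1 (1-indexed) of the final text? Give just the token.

Answer: wyvy

Derivation:
Hunk 1: at line 1 remove [scd,sjrql] add [pql,lgk,eqgw] -> 7 lines: wyvy adti pql lgk eqgw xeg dhd
Hunk 2: at line 1 remove [pql,lgk,eqgw] add [mpk,zfmu] -> 6 lines: wyvy adti mpk zfmu xeg dhd
Hunk 3: at line 1 remove [adti,mpk,zfmu] add [yjaym] -> 4 lines: wyvy yjaym xeg dhd
Hunk 4: at line 1 remove [yjaym] add [mxs] -> 4 lines: wyvy mxs xeg dhd
Hunk 5: at line 2 remove [xeg] add [txkx,nut] -> 5 lines: wyvy mxs txkx nut dhd
Hunk 6: at line 1 remove [txkx] add [tskxk,xme] -> 6 lines: wyvy mxs tskxk xme nut dhd
Final line 1: wyvy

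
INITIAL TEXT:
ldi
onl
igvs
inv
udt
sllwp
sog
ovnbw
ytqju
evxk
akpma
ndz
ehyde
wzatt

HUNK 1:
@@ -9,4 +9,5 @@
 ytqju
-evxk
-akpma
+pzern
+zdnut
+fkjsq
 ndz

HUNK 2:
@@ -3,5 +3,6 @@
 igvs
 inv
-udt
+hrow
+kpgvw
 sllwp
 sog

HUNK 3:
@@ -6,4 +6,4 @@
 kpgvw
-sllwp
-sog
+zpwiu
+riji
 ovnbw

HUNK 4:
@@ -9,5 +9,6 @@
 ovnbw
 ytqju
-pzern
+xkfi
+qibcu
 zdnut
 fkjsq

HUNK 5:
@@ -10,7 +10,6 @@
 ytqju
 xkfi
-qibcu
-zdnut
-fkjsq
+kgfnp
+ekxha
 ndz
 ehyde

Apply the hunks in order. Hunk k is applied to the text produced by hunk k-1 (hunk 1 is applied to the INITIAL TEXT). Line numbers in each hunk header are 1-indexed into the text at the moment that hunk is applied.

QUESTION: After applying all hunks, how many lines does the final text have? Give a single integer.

Answer: 16

Derivation:
Hunk 1: at line 9 remove [evxk,akpma] add [pzern,zdnut,fkjsq] -> 15 lines: ldi onl igvs inv udt sllwp sog ovnbw ytqju pzern zdnut fkjsq ndz ehyde wzatt
Hunk 2: at line 3 remove [udt] add [hrow,kpgvw] -> 16 lines: ldi onl igvs inv hrow kpgvw sllwp sog ovnbw ytqju pzern zdnut fkjsq ndz ehyde wzatt
Hunk 3: at line 6 remove [sllwp,sog] add [zpwiu,riji] -> 16 lines: ldi onl igvs inv hrow kpgvw zpwiu riji ovnbw ytqju pzern zdnut fkjsq ndz ehyde wzatt
Hunk 4: at line 9 remove [pzern] add [xkfi,qibcu] -> 17 lines: ldi onl igvs inv hrow kpgvw zpwiu riji ovnbw ytqju xkfi qibcu zdnut fkjsq ndz ehyde wzatt
Hunk 5: at line 10 remove [qibcu,zdnut,fkjsq] add [kgfnp,ekxha] -> 16 lines: ldi onl igvs inv hrow kpgvw zpwiu riji ovnbw ytqju xkfi kgfnp ekxha ndz ehyde wzatt
Final line count: 16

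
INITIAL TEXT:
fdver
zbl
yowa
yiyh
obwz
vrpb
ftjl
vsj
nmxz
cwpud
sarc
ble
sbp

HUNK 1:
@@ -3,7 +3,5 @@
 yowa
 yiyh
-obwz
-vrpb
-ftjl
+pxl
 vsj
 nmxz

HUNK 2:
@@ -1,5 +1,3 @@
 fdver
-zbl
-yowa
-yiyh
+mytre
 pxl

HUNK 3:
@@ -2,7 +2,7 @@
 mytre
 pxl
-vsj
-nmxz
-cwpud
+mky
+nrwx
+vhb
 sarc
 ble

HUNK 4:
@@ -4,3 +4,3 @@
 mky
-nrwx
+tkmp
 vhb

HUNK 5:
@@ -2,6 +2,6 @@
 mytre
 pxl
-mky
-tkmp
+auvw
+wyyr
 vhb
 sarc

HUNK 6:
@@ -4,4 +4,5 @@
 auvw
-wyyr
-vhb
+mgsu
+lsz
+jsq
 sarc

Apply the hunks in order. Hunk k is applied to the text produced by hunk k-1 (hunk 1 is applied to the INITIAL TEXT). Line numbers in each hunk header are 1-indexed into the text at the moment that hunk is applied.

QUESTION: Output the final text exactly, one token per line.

Hunk 1: at line 3 remove [obwz,vrpb,ftjl] add [pxl] -> 11 lines: fdver zbl yowa yiyh pxl vsj nmxz cwpud sarc ble sbp
Hunk 2: at line 1 remove [zbl,yowa,yiyh] add [mytre] -> 9 lines: fdver mytre pxl vsj nmxz cwpud sarc ble sbp
Hunk 3: at line 2 remove [vsj,nmxz,cwpud] add [mky,nrwx,vhb] -> 9 lines: fdver mytre pxl mky nrwx vhb sarc ble sbp
Hunk 4: at line 4 remove [nrwx] add [tkmp] -> 9 lines: fdver mytre pxl mky tkmp vhb sarc ble sbp
Hunk 5: at line 2 remove [mky,tkmp] add [auvw,wyyr] -> 9 lines: fdver mytre pxl auvw wyyr vhb sarc ble sbp
Hunk 6: at line 4 remove [wyyr,vhb] add [mgsu,lsz,jsq] -> 10 lines: fdver mytre pxl auvw mgsu lsz jsq sarc ble sbp

Answer: fdver
mytre
pxl
auvw
mgsu
lsz
jsq
sarc
ble
sbp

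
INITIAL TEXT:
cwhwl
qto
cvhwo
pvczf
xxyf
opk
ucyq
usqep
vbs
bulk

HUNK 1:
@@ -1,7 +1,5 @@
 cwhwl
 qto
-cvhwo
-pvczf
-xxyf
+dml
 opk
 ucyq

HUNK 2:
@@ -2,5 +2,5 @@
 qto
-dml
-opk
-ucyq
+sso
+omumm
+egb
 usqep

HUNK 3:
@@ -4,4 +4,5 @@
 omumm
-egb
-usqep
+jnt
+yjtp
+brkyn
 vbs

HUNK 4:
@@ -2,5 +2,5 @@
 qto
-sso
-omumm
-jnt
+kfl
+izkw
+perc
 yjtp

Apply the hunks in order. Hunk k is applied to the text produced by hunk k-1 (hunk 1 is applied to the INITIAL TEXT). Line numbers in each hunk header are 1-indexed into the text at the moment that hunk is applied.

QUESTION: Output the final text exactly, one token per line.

Hunk 1: at line 1 remove [cvhwo,pvczf,xxyf] add [dml] -> 8 lines: cwhwl qto dml opk ucyq usqep vbs bulk
Hunk 2: at line 2 remove [dml,opk,ucyq] add [sso,omumm,egb] -> 8 lines: cwhwl qto sso omumm egb usqep vbs bulk
Hunk 3: at line 4 remove [egb,usqep] add [jnt,yjtp,brkyn] -> 9 lines: cwhwl qto sso omumm jnt yjtp brkyn vbs bulk
Hunk 4: at line 2 remove [sso,omumm,jnt] add [kfl,izkw,perc] -> 9 lines: cwhwl qto kfl izkw perc yjtp brkyn vbs bulk

Answer: cwhwl
qto
kfl
izkw
perc
yjtp
brkyn
vbs
bulk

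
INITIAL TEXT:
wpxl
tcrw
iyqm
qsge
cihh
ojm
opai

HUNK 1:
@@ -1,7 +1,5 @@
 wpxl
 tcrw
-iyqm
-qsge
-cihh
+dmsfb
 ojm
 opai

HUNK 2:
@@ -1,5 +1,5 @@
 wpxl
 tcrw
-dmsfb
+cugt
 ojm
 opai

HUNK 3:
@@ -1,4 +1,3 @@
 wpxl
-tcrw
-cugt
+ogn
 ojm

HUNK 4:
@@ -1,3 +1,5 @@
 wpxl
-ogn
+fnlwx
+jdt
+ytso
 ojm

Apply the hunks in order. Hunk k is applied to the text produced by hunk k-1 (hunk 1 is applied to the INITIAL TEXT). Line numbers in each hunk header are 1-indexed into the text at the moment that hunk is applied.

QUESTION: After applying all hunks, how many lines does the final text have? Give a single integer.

Answer: 6

Derivation:
Hunk 1: at line 1 remove [iyqm,qsge,cihh] add [dmsfb] -> 5 lines: wpxl tcrw dmsfb ojm opai
Hunk 2: at line 1 remove [dmsfb] add [cugt] -> 5 lines: wpxl tcrw cugt ojm opai
Hunk 3: at line 1 remove [tcrw,cugt] add [ogn] -> 4 lines: wpxl ogn ojm opai
Hunk 4: at line 1 remove [ogn] add [fnlwx,jdt,ytso] -> 6 lines: wpxl fnlwx jdt ytso ojm opai
Final line count: 6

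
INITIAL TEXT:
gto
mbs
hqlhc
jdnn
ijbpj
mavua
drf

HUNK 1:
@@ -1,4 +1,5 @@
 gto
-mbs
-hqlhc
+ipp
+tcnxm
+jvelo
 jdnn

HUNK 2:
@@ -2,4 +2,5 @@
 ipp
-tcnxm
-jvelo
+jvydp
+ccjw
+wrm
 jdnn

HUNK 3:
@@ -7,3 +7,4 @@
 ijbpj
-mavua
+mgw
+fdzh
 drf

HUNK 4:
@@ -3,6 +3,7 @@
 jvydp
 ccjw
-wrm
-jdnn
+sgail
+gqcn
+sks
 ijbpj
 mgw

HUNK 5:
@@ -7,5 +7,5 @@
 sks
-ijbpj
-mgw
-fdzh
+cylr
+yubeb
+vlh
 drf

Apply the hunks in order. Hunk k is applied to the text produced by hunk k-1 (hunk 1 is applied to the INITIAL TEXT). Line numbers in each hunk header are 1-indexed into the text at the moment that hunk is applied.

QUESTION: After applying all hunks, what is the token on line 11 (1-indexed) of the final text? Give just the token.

Answer: drf

Derivation:
Hunk 1: at line 1 remove [mbs,hqlhc] add [ipp,tcnxm,jvelo] -> 8 lines: gto ipp tcnxm jvelo jdnn ijbpj mavua drf
Hunk 2: at line 2 remove [tcnxm,jvelo] add [jvydp,ccjw,wrm] -> 9 lines: gto ipp jvydp ccjw wrm jdnn ijbpj mavua drf
Hunk 3: at line 7 remove [mavua] add [mgw,fdzh] -> 10 lines: gto ipp jvydp ccjw wrm jdnn ijbpj mgw fdzh drf
Hunk 4: at line 3 remove [wrm,jdnn] add [sgail,gqcn,sks] -> 11 lines: gto ipp jvydp ccjw sgail gqcn sks ijbpj mgw fdzh drf
Hunk 5: at line 7 remove [ijbpj,mgw,fdzh] add [cylr,yubeb,vlh] -> 11 lines: gto ipp jvydp ccjw sgail gqcn sks cylr yubeb vlh drf
Final line 11: drf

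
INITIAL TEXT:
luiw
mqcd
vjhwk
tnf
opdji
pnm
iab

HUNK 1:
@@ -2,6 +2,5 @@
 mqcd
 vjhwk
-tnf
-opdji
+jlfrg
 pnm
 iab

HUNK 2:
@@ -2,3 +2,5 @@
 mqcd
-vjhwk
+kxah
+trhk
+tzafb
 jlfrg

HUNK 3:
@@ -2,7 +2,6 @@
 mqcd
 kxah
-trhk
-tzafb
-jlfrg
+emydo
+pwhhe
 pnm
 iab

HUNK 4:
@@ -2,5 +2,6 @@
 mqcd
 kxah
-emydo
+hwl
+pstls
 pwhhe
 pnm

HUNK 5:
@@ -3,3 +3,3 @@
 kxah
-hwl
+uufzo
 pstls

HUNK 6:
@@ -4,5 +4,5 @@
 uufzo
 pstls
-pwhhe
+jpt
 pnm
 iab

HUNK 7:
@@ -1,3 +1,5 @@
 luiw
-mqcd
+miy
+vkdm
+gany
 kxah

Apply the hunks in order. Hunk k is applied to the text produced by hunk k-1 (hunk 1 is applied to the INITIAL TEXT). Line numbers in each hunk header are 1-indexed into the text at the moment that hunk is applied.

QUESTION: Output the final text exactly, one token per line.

Hunk 1: at line 2 remove [tnf,opdji] add [jlfrg] -> 6 lines: luiw mqcd vjhwk jlfrg pnm iab
Hunk 2: at line 2 remove [vjhwk] add [kxah,trhk,tzafb] -> 8 lines: luiw mqcd kxah trhk tzafb jlfrg pnm iab
Hunk 3: at line 2 remove [trhk,tzafb,jlfrg] add [emydo,pwhhe] -> 7 lines: luiw mqcd kxah emydo pwhhe pnm iab
Hunk 4: at line 2 remove [emydo] add [hwl,pstls] -> 8 lines: luiw mqcd kxah hwl pstls pwhhe pnm iab
Hunk 5: at line 3 remove [hwl] add [uufzo] -> 8 lines: luiw mqcd kxah uufzo pstls pwhhe pnm iab
Hunk 6: at line 4 remove [pwhhe] add [jpt] -> 8 lines: luiw mqcd kxah uufzo pstls jpt pnm iab
Hunk 7: at line 1 remove [mqcd] add [miy,vkdm,gany] -> 10 lines: luiw miy vkdm gany kxah uufzo pstls jpt pnm iab

Answer: luiw
miy
vkdm
gany
kxah
uufzo
pstls
jpt
pnm
iab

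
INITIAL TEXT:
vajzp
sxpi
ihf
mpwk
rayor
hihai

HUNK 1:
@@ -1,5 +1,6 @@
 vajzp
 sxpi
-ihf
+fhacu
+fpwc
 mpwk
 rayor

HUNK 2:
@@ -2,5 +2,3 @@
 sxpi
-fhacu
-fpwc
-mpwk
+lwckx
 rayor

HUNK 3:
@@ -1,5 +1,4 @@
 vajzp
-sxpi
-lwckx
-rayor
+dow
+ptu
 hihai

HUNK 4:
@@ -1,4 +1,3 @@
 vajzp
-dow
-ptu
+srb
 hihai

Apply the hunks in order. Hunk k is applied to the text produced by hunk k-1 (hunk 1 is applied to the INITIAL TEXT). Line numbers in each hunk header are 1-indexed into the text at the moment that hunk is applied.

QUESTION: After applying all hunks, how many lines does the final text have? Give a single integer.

Hunk 1: at line 1 remove [ihf] add [fhacu,fpwc] -> 7 lines: vajzp sxpi fhacu fpwc mpwk rayor hihai
Hunk 2: at line 2 remove [fhacu,fpwc,mpwk] add [lwckx] -> 5 lines: vajzp sxpi lwckx rayor hihai
Hunk 3: at line 1 remove [sxpi,lwckx,rayor] add [dow,ptu] -> 4 lines: vajzp dow ptu hihai
Hunk 4: at line 1 remove [dow,ptu] add [srb] -> 3 lines: vajzp srb hihai
Final line count: 3

Answer: 3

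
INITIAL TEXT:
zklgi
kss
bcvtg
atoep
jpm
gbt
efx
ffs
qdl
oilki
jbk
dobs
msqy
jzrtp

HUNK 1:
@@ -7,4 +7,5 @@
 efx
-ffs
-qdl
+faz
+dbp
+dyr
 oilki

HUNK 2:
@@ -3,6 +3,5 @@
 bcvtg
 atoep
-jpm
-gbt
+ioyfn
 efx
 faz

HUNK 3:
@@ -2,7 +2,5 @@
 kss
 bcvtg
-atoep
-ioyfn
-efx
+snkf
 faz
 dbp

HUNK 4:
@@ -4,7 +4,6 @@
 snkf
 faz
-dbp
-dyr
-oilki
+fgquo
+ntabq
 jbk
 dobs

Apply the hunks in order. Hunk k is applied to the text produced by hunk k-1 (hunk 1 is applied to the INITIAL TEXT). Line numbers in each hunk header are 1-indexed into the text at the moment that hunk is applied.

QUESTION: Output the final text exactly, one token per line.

Answer: zklgi
kss
bcvtg
snkf
faz
fgquo
ntabq
jbk
dobs
msqy
jzrtp

Derivation:
Hunk 1: at line 7 remove [ffs,qdl] add [faz,dbp,dyr] -> 15 lines: zklgi kss bcvtg atoep jpm gbt efx faz dbp dyr oilki jbk dobs msqy jzrtp
Hunk 2: at line 3 remove [jpm,gbt] add [ioyfn] -> 14 lines: zklgi kss bcvtg atoep ioyfn efx faz dbp dyr oilki jbk dobs msqy jzrtp
Hunk 3: at line 2 remove [atoep,ioyfn,efx] add [snkf] -> 12 lines: zklgi kss bcvtg snkf faz dbp dyr oilki jbk dobs msqy jzrtp
Hunk 4: at line 4 remove [dbp,dyr,oilki] add [fgquo,ntabq] -> 11 lines: zklgi kss bcvtg snkf faz fgquo ntabq jbk dobs msqy jzrtp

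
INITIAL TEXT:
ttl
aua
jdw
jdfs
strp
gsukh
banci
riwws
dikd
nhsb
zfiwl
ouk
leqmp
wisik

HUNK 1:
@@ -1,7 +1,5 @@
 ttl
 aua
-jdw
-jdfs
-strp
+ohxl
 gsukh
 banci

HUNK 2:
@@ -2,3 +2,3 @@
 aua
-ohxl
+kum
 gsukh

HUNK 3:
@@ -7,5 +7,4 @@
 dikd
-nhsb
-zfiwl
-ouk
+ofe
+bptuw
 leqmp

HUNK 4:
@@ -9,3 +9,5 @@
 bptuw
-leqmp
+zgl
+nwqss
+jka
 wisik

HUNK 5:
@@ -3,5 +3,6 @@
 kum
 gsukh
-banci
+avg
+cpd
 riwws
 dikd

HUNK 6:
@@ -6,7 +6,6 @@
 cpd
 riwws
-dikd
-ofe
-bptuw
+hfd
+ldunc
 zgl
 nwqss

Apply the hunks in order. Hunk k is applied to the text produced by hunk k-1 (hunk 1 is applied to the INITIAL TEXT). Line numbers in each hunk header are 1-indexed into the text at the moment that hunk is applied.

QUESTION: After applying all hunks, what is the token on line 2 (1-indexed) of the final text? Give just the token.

Answer: aua

Derivation:
Hunk 1: at line 1 remove [jdw,jdfs,strp] add [ohxl] -> 12 lines: ttl aua ohxl gsukh banci riwws dikd nhsb zfiwl ouk leqmp wisik
Hunk 2: at line 2 remove [ohxl] add [kum] -> 12 lines: ttl aua kum gsukh banci riwws dikd nhsb zfiwl ouk leqmp wisik
Hunk 3: at line 7 remove [nhsb,zfiwl,ouk] add [ofe,bptuw] -> 11 lines: ttl aua kum gsukh banci riwws dikd ofe bptuw leqmp wisik
Hunk 4: at line 9 remove [leqmp] add [zgl,nwqss,jka] -> 13 lines: ttl aua kum gsukh banci riwws dikd ofe bptuw zgl nwqss jka wisik
Hunk 5: at line 3 remove [banci] add [avg,cpd] -> 14 lines: ttl aua kum gsukh avg cpd riwws dikd ofe bptuw zgl nwqss jka wisik
Hunk 6: at line 6 remove [dikd,ofe,bptuw] add [hfd,ldunc] -> 13 lines: ttl aua kum gsukh avg cpd riwws hfd ldunc zgl nwqss jka wisik
Final line 2: aua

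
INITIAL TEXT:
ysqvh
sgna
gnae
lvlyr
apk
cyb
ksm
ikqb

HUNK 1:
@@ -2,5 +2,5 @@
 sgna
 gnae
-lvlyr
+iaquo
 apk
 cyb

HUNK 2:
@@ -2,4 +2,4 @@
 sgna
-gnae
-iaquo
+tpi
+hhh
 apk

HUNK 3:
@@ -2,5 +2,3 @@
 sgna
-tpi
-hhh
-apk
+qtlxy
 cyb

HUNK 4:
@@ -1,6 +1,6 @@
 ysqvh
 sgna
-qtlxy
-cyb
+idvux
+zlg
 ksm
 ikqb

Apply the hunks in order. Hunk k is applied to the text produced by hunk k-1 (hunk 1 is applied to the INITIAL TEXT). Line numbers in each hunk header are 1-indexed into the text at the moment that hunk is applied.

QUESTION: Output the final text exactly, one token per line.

Answer: ysqvh
sgna
idvux
zlg
ksm
ikqb

Derivation:
Hunk 1: at line 2 remove [lvlyr] add [iaquo] -> 8 lines: ysqvh sgna gnae iaquo apk cyb ksm ikqb
Hunk 2: at line 2 remove [gnae,iaquo] add [tpi,hhh] -> 8 lines: ysqvh sgna tpi hhh apk cyb ksm ikqb
Hunk 3: at line 2 remove [tpi,hhh,apk] add [qtlxy] -> 6 lines: ysqvh sgna qtlxy cyb ksm ikqb
Hunk 4: at line 1 remove [qtlxy,cyb] add [idvux,zlg] -> 6 lines: ysqvh sgna idvux zlg ksm ikqb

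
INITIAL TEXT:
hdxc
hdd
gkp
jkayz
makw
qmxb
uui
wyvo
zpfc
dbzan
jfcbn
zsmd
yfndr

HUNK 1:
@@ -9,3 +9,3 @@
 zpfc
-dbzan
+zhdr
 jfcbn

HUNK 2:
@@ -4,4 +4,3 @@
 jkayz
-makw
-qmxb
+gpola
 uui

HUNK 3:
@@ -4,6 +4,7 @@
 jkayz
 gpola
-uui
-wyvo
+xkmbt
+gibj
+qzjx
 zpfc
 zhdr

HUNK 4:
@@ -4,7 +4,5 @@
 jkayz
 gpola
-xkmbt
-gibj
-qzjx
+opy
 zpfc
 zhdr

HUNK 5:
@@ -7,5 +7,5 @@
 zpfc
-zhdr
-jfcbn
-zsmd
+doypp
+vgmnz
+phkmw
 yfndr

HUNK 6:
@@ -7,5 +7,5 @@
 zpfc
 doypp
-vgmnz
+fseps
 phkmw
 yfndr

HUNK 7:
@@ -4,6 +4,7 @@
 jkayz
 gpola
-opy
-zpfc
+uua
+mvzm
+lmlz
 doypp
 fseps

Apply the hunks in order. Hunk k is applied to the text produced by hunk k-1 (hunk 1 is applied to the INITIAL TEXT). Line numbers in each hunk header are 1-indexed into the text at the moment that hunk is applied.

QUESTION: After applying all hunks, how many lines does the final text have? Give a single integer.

Hunk 1: at line 9 remove [dbzan] add [zhdr] -> 13 lines: hdxc hdd gkp jkayz makw qmxb uui wyvo zpfc zhdr jfcbn zsmd yfndr
Hunk 2: at line 4 remove [makw,qmxb] add [gpola] -> 12 lines: hdxc hdd gkp jkayz gpola uui wyvo zpfc zhdr jfcbn zsmd yfndr
Hunk 3: at line 4 remove [uui,wyvo] add [xkmbt,gibj,qzjx] -> 13 lines: hdxc hdd gkp jkayz gpola xkmbt gibj qzjx zpfc zhdr jfcbn zsmd yfndr
Hunk 4: at line 4 remove [xkmbt,gibj,qzjx] add [opy] -> 11 lines: hdxc hdd gkp jkayz gpola opy zpfc zhdr jfcbn zsmd yfndr
Hunk 5: at line 7 remove [zhdr,jfcbn,zsmd] add [doypp,vgmnz,phkmw] -> 11 lines: hdxc hdd gkp jkayz gpola opy zpfc doypp vgmnz phkmw yfndr
Hunk 6: at line 7 remove [vgmnz] add [fseps] -> 11 lines: hdxc hdd gkp jkayz gpola opy zpfc doypp fseps phkmw yfndr
Hunk 7: at line 4 remove [opy,zpfc] add [uua,mvzm,lmlz] -> 12 lines: hdxc hdd gkp jkayz gpola uua mvzm lmlz doypp fseps phkmw yfndr
Final line count: 12

Answer: 12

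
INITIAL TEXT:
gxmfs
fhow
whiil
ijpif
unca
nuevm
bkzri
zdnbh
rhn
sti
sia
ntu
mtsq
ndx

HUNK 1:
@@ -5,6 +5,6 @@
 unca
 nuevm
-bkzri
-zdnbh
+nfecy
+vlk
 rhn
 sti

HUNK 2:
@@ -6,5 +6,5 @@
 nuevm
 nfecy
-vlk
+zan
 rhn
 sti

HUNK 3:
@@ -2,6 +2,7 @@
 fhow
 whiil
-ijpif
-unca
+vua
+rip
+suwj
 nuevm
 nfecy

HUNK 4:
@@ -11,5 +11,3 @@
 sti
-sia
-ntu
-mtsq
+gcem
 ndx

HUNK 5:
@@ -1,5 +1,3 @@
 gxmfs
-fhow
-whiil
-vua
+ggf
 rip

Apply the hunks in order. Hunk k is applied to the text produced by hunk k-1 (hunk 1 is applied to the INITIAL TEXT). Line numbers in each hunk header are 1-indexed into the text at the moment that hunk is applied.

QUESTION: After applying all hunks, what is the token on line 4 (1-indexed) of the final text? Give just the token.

Answer: suwj

Derivation:
Hunk 1: at line 5 remove [bkzri,zdnbh] add [nfecy,vlk] -> 14 lines: gxmfs fhow whiil ijpif unca nuevm nfecy vlk rhn sti sia ntu mtsq ndx
Hunk 2: at line 6 remove [vlk] add [zan] -> 14 lines: gxmfs fhow whiil ijpif unca nuevm nfecy zan rhn sti sia ntu mtsq ndx
Hunk 3: at line 2 remove [ijpif,unca] add [vua,rip,suwj] -> 15 lines: gxmfs fhow whiil vua rip suwj nuevm nfecy zan rhn sti sia ntu mtsq ndx
Hunk 4: at line 11 remove [sia,ntu,mtsq] add [gcem] -> 13 lines: gxmfs fhow whiil vua rip suwj nuevm nfecy zan rhn sti gcem ndx
Hunk 5: at line 1 remove [fhow,whiil,vua] add [ggf] -> 11 lines: gxmfs ggf rip suwj nuevm nfecy zan rhn sti gcem ndx
Final line 4: suwj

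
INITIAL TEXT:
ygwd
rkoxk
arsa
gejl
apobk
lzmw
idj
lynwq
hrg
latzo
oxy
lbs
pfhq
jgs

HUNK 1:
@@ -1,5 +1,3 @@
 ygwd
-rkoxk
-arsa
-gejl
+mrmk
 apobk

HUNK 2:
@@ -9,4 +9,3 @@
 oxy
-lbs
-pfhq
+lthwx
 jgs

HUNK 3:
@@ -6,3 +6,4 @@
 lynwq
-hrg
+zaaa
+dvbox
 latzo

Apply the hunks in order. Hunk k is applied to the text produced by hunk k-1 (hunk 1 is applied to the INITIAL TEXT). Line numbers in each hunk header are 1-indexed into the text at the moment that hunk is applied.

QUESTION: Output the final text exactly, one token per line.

Hunk 1: at line 1 remove [rkoxk,arsa,gejl] add [mrmk] -> 12 lines: ygwd mrmk apobk lzmw idj lynwq hrg latzo oxy lbs pfhq jgs
Hunk 2: at line 9 remove [lbs,pfhq] add [lthwx] -> 11 lines: ygwd mrmk apobk lzmw idj lynwq hrg latzo oxy lthwx jgs
Hunk 3: at line 6 remove [hrg] add [zaaa,dvbox] -> 12 lines: ygwd mrmk apobk lzmw idj lynwq zaaa dvbox latzo oxy lthwx jgs

Answer: ygwd
mrmk
apobk
lzmw
idj
lynwq
zaaa
dvbox
latzo
oxy
lthwx
jgs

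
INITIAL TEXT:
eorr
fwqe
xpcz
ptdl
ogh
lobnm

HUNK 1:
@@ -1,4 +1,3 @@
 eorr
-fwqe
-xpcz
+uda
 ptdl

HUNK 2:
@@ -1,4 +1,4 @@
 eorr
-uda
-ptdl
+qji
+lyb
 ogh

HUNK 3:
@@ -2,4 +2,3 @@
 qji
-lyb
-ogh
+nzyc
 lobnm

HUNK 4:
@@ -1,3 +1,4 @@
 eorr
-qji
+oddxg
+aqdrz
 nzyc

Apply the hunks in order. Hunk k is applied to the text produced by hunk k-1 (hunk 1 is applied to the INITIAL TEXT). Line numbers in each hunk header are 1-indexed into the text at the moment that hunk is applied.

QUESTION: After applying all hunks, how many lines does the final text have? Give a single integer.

Hunk 1: at line 1 remove [fwqe,xpcz] add [uda] -> 5 lines: eorr uda ptdl ogh lobnm
Hunk 2: at line 1 remove [uda,ptdl] add [qji,lyb] -> 5 lines: eorr qji lyb ogh lobnm
Hunk 3: at line 2 remove [lyb,ogh] add [nzyc] -> 4 lines: eorr qji nzyc lobnm
Hunk 4: at line 1 remove [qji] add [oddxg,aqdrz] -> 5 lines: eorr oddxg aqdrz nzyc lobnm
Final line count: 5

Answer: 5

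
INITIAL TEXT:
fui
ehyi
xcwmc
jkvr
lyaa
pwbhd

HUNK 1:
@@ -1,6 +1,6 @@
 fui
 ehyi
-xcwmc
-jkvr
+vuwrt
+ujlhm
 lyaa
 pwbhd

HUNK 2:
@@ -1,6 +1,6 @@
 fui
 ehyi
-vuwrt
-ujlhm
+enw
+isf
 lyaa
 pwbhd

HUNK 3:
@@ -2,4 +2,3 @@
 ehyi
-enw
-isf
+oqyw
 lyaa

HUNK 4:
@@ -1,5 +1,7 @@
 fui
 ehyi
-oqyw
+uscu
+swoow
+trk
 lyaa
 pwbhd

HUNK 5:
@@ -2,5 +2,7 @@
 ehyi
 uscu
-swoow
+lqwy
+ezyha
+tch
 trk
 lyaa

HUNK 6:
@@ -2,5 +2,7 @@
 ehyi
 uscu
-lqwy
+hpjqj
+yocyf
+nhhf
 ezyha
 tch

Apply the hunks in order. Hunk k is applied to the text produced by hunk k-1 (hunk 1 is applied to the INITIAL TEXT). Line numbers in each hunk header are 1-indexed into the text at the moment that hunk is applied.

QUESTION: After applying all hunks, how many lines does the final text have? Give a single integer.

Hunk 1: at line 1 remove [xcwmc,jkvr] add [vuwrt,ujlhm] -> 6 lines: fui ehyi vuwrt ujlhm lyaa pwbhd
Hunk 2: at line 1 remove [vuwrt,ujlhm] add [enw,isf] -> 6 lines: fui ehyi enw isf lyaa pwbhd
Hunk 3: at line 2 remove [enw,isf] add [oqyw] -> 5 lines: fui ehyi oqyw lyaa pwbhd
Hunk 4: at line 1 remove [oqyw] add [uscu,swoow,trk] -> 7 lines: fui ehyi uscu swoow trk lyaa pwbhd
Hunk 5: at line 2 remove [swoow] add [lqwy,ezyha,tch] -> 9 lines: fui ehyi uscu lqwy ezyha tch trk lyaa pwbhd
Hunk 6: at line 2 remove [lqwy] add [hpjqj,yocyf,nhhf] -> 11 lines: fui ehyi uscu hpjqj yocyf nhhf ezyha tch trk lyaa pwbhd
Final line count: 11

Answer: 11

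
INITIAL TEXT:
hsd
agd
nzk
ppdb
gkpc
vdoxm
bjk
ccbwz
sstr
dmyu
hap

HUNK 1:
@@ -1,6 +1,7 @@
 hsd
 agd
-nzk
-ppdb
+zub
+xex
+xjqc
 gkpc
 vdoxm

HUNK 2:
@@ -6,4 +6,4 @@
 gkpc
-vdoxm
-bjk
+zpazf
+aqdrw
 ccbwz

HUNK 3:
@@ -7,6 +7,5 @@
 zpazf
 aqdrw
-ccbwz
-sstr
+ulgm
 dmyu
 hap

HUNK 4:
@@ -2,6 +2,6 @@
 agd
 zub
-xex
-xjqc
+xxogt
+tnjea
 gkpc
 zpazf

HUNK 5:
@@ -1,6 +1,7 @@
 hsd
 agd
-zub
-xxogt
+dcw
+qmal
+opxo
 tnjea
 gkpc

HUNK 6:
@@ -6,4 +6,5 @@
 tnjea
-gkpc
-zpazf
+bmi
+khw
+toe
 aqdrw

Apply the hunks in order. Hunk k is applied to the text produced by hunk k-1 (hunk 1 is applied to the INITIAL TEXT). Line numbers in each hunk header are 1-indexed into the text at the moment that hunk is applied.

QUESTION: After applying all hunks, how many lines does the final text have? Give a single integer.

Hunk 1: at line 1 remove [nzk,ppdb] add [zub,xex,xjqc] -> 12 lines: hsd agd zub xex xjqc gkpc vdoxm bjk ccbwz sstr dmyu hap
Hunk 2: at line 6 remove [vdoxm,bjk] add [zpazf,aqdrw] -> 12 lines: hsd agd zub xex xjqc gkpc zpazf aqdrw ccbwz sstr dmyu hap
Hunk 3: at line 7 remove [ccbwz,sstr] add [ulgm] -> 11 lines: hsd agd zub xex xjqc gkpc zpazf aqdrw ulgm dmyu hap
Hunk 4: at line 2 remove [xex,xjqc] add [xxogt,tnjea] -> 11 lines: hsd agd zub xxogt tnjea gkpc zpazf aqdrw ulgm dmyu hap
Hunk 5: at line 1 remove [zub,xxogt] add [dcw,qmal,opxo] -> 12 lines: hsd agd dcw qmal opxo tnjea gkpc zpazf aqdrw ulgm dmyu hap
Hunk 6: at line 6 remove [gkpc,zpazf] add [bmi,khw,toe] -> 13 lines: hsd agd dcw qmal opxo tnjea bmi khw toe aqdrw ulgm dmyu hap
Final line count: 13

Answer: 13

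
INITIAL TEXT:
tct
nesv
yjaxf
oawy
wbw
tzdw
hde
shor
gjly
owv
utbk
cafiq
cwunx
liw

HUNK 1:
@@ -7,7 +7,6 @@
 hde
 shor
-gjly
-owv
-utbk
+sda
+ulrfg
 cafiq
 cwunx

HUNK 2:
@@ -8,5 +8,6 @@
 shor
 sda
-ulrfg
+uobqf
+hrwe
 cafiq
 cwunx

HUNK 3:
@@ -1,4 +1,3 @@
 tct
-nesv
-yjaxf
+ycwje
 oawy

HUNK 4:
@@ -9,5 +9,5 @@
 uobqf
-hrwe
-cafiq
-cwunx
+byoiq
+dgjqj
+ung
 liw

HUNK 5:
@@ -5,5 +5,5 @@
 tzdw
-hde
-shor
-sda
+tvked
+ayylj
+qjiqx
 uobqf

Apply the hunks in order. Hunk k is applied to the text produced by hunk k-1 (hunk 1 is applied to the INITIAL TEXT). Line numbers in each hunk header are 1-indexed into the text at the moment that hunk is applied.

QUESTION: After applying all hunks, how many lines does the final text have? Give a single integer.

Answer: 13

Derivation:
Hunk 1: at line 7 remove [gjly,owv,utbk] add [sda,ulrfg] -> 13 lines: tct nesv yjaxf oawy wbw tzdw hde shor sda ulrfg cafiq cwunx liw
Hunk 2: at line 8 remove [ulrfg] add [uobqf,hrwe] -> 14 lines: tct nesv yjaxf oawy wbw tzdw hde shor sda uobqf hrwe cafiq cwunx liw
Hunk 3: at line 1 remove [nesv,yjaxf] add [ycwje] -> 13 lines: tct ycwje oawy wbw tzdw hde shor sda uobqf hrwe cafiq cwunx liw
Hunk 4: at line 9 remove [hrwe,cafiq,cwunx] add [byoiq,dgjqj,ung] -> 13 lines: tct ycwje oawy wbw tzdw hde shor sda uobqf byoiq dgjqj ung liw
Hunk 5: at line 5 remove [hde,shor,sda] add [tvked,ayylj,qjiqx] -> 13 lines: tct ycwje oawy wbw tzdw tvked ayylj qjiqx uobqf byoiq dgjqj ung liw
Final line count: 13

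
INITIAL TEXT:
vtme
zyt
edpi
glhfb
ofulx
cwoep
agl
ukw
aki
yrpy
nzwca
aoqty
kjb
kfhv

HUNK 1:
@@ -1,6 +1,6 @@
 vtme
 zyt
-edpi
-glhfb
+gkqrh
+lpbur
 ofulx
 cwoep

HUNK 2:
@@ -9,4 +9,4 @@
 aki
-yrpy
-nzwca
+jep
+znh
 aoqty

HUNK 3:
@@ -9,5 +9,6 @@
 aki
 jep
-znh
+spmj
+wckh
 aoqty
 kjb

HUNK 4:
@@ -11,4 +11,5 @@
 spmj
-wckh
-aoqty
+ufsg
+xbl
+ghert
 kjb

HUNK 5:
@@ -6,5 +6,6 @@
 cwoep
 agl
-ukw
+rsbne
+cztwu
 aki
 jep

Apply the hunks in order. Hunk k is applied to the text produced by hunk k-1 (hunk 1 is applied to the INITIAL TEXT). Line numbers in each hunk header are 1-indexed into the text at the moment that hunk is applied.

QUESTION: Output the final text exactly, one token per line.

Hunk 1: at line 1 remove [edpi,glhfb] add [gkqrh,lpbur] -> 14 lines: vtme zyt gkqrh lpbur ofulx cwoep agl ukw aki yrpy nzwca aoqty kjb kfhv
Hunk 2: at line 9 remove [yrpy,nzwca] add [jep,znh] -> 14 lines: vtme zyt gkqrh lpbur ofulx cwoep agl ukw aki jep znh aoqty kjb kfhv
Hunk 3: at line 9 remove [znh] add [spmj,wckh] -> 15 lines: vtme zyt gkqrh lpbur ofulx cwoep agl ukw aki jep spmj wckh aoqty kjb kfhv
Hunk 4: at line 11 remove [wckh,aoqty] add [ufsg,xbl,ghert] -> 16 lines: vtme zyt gkqrh lpbur ofulx cwoep agl ukw aki jep spmj ufsg xbl ghert kjb kfhv
Hunk 5: at line 6 remove [ukw] add [rsbne,cztwu] -> 17 lines: vtme zyt gkqrh lpbur ofulx cwoep agl rsbne cztwu aki jep spmj ufsg xbl ghert kjb kfhv

Answer: vtme
zyt
gkqrh
lpbur
ofulx
cwoep
agl
rsbne
cztwu
aki
jep
spmj
ufsg
xbl
ghert
kjb
kfhv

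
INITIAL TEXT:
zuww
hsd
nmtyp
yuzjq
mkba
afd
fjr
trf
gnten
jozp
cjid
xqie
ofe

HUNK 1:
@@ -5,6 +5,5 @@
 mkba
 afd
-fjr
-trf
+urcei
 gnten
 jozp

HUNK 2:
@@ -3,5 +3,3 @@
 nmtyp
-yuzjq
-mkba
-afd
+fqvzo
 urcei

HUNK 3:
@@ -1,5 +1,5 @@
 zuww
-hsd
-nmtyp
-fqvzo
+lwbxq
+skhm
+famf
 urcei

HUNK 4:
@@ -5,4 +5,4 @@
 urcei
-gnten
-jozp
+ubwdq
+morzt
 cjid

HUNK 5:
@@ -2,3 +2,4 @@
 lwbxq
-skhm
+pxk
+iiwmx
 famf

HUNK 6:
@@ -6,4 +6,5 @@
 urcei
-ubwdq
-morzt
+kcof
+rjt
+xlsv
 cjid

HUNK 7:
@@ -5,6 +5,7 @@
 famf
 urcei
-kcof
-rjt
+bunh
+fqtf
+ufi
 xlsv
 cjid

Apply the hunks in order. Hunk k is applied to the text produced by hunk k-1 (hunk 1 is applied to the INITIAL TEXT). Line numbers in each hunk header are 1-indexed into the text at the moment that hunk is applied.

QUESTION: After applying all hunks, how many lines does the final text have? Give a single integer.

Hunk 1: at line 5 remove [fjr,trf] add [urcei] -> 12 lines: zuww hsd nmtyp yuzjq mkba afd urcei gnten jozp cjid xqie ofe
Hunk 2: at line 3 remove [yuzjq,mkba,afd] add [fqvzo] -> 10 lines: zuww hsd nmtyp fqvzo urcei gnten jozp cjid xqie ofe
Hunk 3: at line 1 remove [hsd,nmtyp,fqvzo] add [lwbxq,skhm,famf] -> 10 lines: zuww lwbxq skhm famf urcei gnten jozp cjid xqie ofe
Hunk 4: at line 5 remove [gnten,jozp] add [ubwdq,morzt] -> 10 lines: zuww lwbxq skhm famf urcei ubwdq morzt cjid xqie ofe
Hunk 5: at line 2 remove [skhm] add [pxk,iiwmx] -> 11 lines: zuww lwbxq pxk iiwmx famf urcei ubwdq morzt cjid xqie ofe
Hunk 6: at line 6 remove [ubwdq,morzt] add [kcof,rjt,xlsv] -> 12 lines: zuww lwbxq pxk iiwmx famf urcei kcof rjt xlsv cjid xqie ofe
Hunk 7: at line 5 remove [kcof,rjt] add [bunh,fqtf,ufi] -> 13 lines: zuww lwbxq pxk iiwmx famf urcei bunh fqtf ufi xlsv cjid xqie ofe
Final line count: 13

Answer: 13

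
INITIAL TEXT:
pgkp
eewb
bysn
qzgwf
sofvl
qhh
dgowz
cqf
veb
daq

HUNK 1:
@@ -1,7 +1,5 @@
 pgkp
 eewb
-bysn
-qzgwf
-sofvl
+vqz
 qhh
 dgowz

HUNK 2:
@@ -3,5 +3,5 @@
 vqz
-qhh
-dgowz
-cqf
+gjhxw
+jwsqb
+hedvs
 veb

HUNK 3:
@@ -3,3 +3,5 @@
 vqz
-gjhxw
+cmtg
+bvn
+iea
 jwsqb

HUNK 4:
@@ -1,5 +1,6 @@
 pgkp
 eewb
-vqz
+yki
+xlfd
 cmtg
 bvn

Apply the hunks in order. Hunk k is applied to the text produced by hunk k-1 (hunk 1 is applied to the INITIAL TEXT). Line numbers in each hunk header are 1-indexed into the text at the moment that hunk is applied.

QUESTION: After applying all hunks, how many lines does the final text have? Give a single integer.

Hunk 1: at line 1 remove [bysn,qzgwf,sofvl] add [vqz] -> 8 lines: pgkp eewb vqz qhh dgowz cqf veb daq
Hunk 2: at line 3 remove [qhh,dgowz,cqf] add [gjhxw,jwsqb,hedvs] -> 8 lines: pgkp eewb vqz gjhxw jwsqb hedvs veb daq
Hunk 3: at line 3 remove [gjhxw] add [cmtg,bvn,iea] -> 10 lines: pgkp eewb vqz cmtg bvn iea jwsqb hedvs veb daq
Hunk 4: at line 1 remove [vqz] add [yki,xlfd] -> 11 lines: pgkp eewb yki xlfd cmtg bvn iea jwsqb hedvs veb daq
Final line count: 11

Answer: 11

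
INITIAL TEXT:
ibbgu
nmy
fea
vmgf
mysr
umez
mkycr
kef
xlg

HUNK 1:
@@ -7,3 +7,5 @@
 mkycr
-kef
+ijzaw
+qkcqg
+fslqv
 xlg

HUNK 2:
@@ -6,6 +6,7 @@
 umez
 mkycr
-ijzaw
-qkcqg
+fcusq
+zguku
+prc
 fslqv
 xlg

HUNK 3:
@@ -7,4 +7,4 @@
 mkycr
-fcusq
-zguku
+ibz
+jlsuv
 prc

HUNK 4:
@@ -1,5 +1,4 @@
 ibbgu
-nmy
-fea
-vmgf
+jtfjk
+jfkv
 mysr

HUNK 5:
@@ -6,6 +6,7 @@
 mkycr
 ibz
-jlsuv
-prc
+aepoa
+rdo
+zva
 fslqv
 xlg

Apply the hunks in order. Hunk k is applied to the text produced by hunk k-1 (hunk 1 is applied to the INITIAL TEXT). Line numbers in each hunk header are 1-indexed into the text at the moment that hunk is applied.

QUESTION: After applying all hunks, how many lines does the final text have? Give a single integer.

Answer: 12

Derivation:
Hunk 1: at line 7 remove [kef] add [ijzaw,qkcqg,fslqv] -> 11 lines: ibbgu nmy fea vmgf mysr umez mkycr ijzaw qkcqg fslqv xlg
Hunk 2: at line 6 remove [ijzaw,qkcqg] add [fcusq,zguku,prc] -> 12 lines: ibbgu nmy fea vmgf mysr umez mkycr fcusq zguku prc fslqv xlg
Hunk 3: at line 7 remove [fcusq,zguku] add [ibz,jlsuv] -> 12 lines: ibbgu nmy fea vmgf mysr umez mkycr ibz jlsuv prc fslqv xlg
Hunk 4: at line 1 remove [nmy,fea,vmgf] add [jtfjk,jfkv] -> 11 lines: ibbgu jtfjk jfkv mysr umez mkycr ibz jlsuv prc fslqv xlg
Hunk 5: at line 6 remove [jlsuv,prc] add [aepoa,rdo,zva] -> 12 lines: ibbgu jtfjk jfkv mysr umez mkycr ibz aepoa rdo zva fslqv xlg
Final line count: 12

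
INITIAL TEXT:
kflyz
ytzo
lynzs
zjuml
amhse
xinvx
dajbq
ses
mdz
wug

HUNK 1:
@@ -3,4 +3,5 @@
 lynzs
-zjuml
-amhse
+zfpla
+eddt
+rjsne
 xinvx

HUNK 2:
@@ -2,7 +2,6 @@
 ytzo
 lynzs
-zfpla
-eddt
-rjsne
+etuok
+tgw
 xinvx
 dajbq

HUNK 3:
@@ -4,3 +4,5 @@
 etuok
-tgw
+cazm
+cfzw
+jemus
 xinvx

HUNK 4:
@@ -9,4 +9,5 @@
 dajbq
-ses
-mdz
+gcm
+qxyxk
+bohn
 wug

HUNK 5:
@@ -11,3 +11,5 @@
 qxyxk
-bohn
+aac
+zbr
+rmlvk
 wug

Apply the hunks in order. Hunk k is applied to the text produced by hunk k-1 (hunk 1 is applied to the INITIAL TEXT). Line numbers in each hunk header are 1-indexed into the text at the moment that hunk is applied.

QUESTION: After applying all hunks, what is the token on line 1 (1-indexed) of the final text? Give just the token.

Answer: kflyz

Derivation:
Hunk 1: at line 3 remove [zjuml,amhse] add [zfpla,eddt,rjsne] -> 11 lines: kflyz ytzo lynzs zfpla eddt rjsne xinvx dajbq ses mdz wug
Hunk 2: at line 2 remove [zfpla,eddt,rjsne] add [etuok,tgw] -> 10 lines: kflyz ytzo lynzs etuok tgw xinvx dajbq ses mdz wug
Hunk 3: at line 4 remove [tgw] add [cazm,cfzw,jemus] -> 12 lines: kflyz ytzo lynzs etuok cazm cfzw jemus xinvx dajbq ses mdz wug
Hunk 4: at line 9 remove [ses,mdz] add [gcm,qxyxk,bohn] -> 13 lines: kflyz ytzo lynzs etuok cazm cfzw jemus xinvx dajbq gcm qxyxk bohn wug
Hunk 5: at line 11 remove [bohn] add [aac,zbr,rmlvk] -> 15 lines: kflyz ytzo lynzs etuok cazm cfzw jemus xinvx dajbq gcm qxyxk aac zbr rmlvk wug
Final line 1: kflyz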